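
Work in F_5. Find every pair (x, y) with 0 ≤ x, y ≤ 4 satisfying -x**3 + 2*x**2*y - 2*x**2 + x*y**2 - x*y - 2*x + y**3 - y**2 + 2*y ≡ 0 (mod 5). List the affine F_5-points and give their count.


Affine F_5-points: {(0, 0), (1, 0), (2, 0), (2, 1), (2, 3), (3, 3), (4, 1), (4, 3)}; count = 8.

For each of the 25 pairs (x, y) ∈ F_5², evaluate f(x, y) mod 5. Record the zeros.
  x = 0: [0↦0, 1↦2, 2↦3, 3↦4, 4↦1]  zeros at y ∈ {0}
  x = 1: [0↦0, 1↦4, 2↦4, 3↦1, 4↦1]  zeros at y ∈ {0}
  x = 2: [0↦0, 1↦0, 2↦3, 3↦0, 4↦2]  zeros at y ∈ {0, 1, 3}
  x = 3: [0↦4, 1↦4, 2↦4, 3↦0, 4↦3]  zeros at y ∈ {3}
  x = 4: [0↦1, 1↦0, 2↦1, 3↦0, 4↦3]  zeros at y ∈ {1, 3}
Collecting zeros: affine points = {(0, 0), (1, 0), (2, 0), (2, 1), (2, 3), (3, 3), (4, 1), (4, 3)}.
Total count |C(F_5)_aff| = 8.


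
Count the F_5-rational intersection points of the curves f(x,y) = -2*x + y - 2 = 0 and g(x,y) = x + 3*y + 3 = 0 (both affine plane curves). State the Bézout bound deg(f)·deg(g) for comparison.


Common zeros: {(3, 3)}; count = 1; Bézout bound = 1.

deg(f) = 1, deg(g) = 1, so Bézout bound = 1.
Scan x ∈ F_5. For each x, list the y ∈ F_5 with f(x, y) ≡ 0 and those with g(x, y) ≡ 0 (mod 5); the common zeros in that column are the intersection.
  x = 0: f ≡ 0 at y ∈ {2}; g ≡ 0 at y ∈ {4}; common: ∅.
  x = 1: f ≡ 0 at y ∈ {4}; g ≡ 0 at y ∈ {2}; common: ∅.
  x = 2: f ≡ 0 at y ∈ {1}; g ≡ 0 at y ∈ {0}; common: ∅.
  x = 3: f ≡ 0 at y ∈ {3}; g ≡ 0 at y ∈ {3}; common: {3}.
  x = 4: f ≡ 0 at y ∈ {0}; g ≡ 0 at y ∈ {1}; common: ∅.
Collecting: common zeros = {(3, 3)}, so the count is 1.
Comparison with the Bézout bound: 1 ≤ 1 = deg(f)·deg(g), as expected for curves with no common component (the bound is attained).


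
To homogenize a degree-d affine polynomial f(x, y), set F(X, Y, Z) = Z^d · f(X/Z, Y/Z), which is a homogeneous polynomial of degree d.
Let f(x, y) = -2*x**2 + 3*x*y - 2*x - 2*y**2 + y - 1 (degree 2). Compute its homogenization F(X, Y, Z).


F(X, Y, Z) = -2*X**2 + 3*X*Y - 2*X*Z - 2*Y**2 + Y*Z - Z**2

deg(f) = 2.
Substitute x = X/Z, y = Y/Z into f, then multiply by Z^2.
  monomial -2·x^2·y^0 ↦ -2·X^2·Y^0·Z^0.
  monomial 3·x^1·y^1 ↦ 3·X^1·Y^1·Z^0.
  monomial -2·x^1·y^0 ↦ -2·X^1·Y^0·Z^1.
  monomial -2·x^0·y^2 ↦ -2·X^0·Y^2·Z^0.
  monomial 1·x^0·y^1 ↦ 1·X^0·Y^1·Z^1.
  monomial -1·x^0·y^0 ↦ -1·X^0·Y^0·Z^2.
Collecting: F(X, Y, Z) = -2*X**2 + 3*X*Y - 2*X*Z - 2*Y**2 + Y*Z - Z**2.


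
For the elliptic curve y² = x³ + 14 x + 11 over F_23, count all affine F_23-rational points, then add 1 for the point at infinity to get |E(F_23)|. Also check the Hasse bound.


Affine points = {(1, 7), (1, 16), (2, 1), (2, 22), (4, 4), (4, 19), (6, 9), (6, 14), (10, 1), (10, 22), (11, 1), (11, 22), (15, 10), (15, 13), (18, 0), (19, 11), (19, 12)}; affine count = 17; |E(F_23)| = 18.

Discriminant check: Δ ∝ 4a³ + 27b² = 4·14³ + 27·11² = 4·2744 + 27·121 ≡ 6 (mod 23). Nonzero ⇒ E is nonsingular.
For each x ∈ F_23, compute rhs = x³ + 14·x + 11 mod 23, then count y ∈ F_23 with y² ≡ rhs.
  x = 0: rhs = 11, matching y values: none (0 points).
  x = 1: rhs = 3, matching y values: 7, 16 (2 points).
  x = 2: rhs = 1, matching y values: 1, 22 (2 points).
  x = 3: rhs = 11, matching y values: none (0 points).
  x = 4: rhs = 16, matching y values: 4, 19 (2 points).
  x = 5: rhs = 22, matching y values: none (0 points).
  x = 6: rhs = 12, matching y values: 9, 14 (2 points).
  x = 7: rhs = 15, matching y values: none (0 points).
  x = 8: rhs = 14, matching y values: none (0 points).
  x = 9: rhs = 15, matching y values: none (0 points).
  x = 10: rhs = 1, matching y values: 1, 22 (2 points).
  x = 11: rhs = 1, matching y values: 1, 22 (2 points).
  x = 12: rhs = 21, matching y values: none (0 points).
  x = 13: rhs = 21, matching y values: none (0 points).
  x = 14: rhs = 7, matching y values: none (0 points).
  x = 15: rhs = 8, matching y values: 10, 13 (2 points).
  x = 16: rhs = 7, matching y values: none (0 points).
  x = 17: rhs = 10, matching y values: none (0 points).
  x = 18: rhs = 0, matching y values: 0 (1 points).
  x = 19: rhs = 6, matching y values: 11, 12 (2 points).
  x = 20: rhs = 11, matching y values: none (0 points).
  x = 21: rhs = 21, matching y values: none (0 points).
  x = 22: rhs = 19, matching y values: none (0 points).
Total affine count: 17.
Full point count |E(F_23)| = 17 + 1 = 18.
Hasse bound: |18 − (23+1)| = |-6| = 6 ≤ 2√23 ≈ 9.5917 ✓.


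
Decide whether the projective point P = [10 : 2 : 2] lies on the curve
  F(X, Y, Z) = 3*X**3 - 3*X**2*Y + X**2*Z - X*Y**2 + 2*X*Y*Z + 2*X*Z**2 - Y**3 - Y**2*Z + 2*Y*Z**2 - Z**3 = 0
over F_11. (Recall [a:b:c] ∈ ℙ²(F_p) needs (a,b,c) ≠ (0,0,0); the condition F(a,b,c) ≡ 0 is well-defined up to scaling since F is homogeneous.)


F(10,2,2) ≡ 6 (mod 11); P is NOT on the curve.

Evaluate F(10, 2, 2) term-by-term (mod 11).
  3*X**3 ↦ 3·1000·1·1 = 3000
  -3*X**2*Y ↦ -3·100·2·1 = -600
  X**2*Z ↦ 1·100·1·2 = 200
  -X*Y**2 ↦ -1·10·4·1 = -40
  2*X*Y*Z ↦ 2·10·2·2 = 80
  2*X*Z**2 ↦ 2·10·1·4 = 80
  -Y**3 ↦ -1·1·8·1 = -8
  -Y**2*Z ↦ -1·1·4·2 = -8
  2*Y*Z**2 ↦ 2·1·2·4 = 16
  -Z**3 ↦ -1·1·1·8 = -8
Sum: F(10, 2, 2) = (3000) + (-600) + (200) + (-40) + (80) + (80) + (-8) + (-8) + (16) + (-8) = 2712.
Reducing mod 11: 2712 ≡ 6 (mod 11).
Since F(a, b, c) ≡ 6 ≠ 0 (mod 11), P does NOT lie on the curve.


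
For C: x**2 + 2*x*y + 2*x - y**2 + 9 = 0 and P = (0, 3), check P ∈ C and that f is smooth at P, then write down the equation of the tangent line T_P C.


Tangent line at P: 8*x - 6*y + 18 = 0.

Step 1: f(0, 3) = 0, so P lies on C.
Step 2: partial derivatives
  f_x(x, y) = 2*x + 2*y + 2, f_y(x, y) = 2*x - 2*y.
  f_x(P) = 8, f_y(P) = -6 (gradient nonzero, so P is smooth).
Step 3: tangent line at P: 8·(x − 0) + -6·(y − 3) = 0.
Expanding: 8*x - 6*y + 18 = 0.


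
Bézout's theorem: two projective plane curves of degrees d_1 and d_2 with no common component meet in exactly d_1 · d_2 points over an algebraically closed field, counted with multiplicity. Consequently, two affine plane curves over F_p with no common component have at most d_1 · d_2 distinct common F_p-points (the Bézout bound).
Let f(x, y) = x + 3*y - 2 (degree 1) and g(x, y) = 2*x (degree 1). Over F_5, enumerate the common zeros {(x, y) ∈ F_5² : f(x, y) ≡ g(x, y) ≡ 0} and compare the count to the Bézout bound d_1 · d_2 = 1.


Common zeros: {(0, 4)}; count = 1; Bézout bound = 1.

deg(f) = 1, deg(g) = 1, so Bézout bound = 1.
Scan x ∈ F_5. For each x, list the y ∈ F_5 with f(x, y) ≡ 0 and those with g(x, y) ≡ 0 (mod 5); the common zeros in that column are the intersection.
  x = 0: f ≡ 0 at y ∈ {4}; g ≡ 0 at y ∈ {0, 1, 2, 3, 4}; common: {4}.
  x = 1: f ≡ 0 at y ∈ {2}; g ≡ 0 at y ∈ ∅; common: ∅.
  x = 2: f ≡ 0 at y ∈ {0}; g ≡ 0 at y ∈ ∅; common: ∅.
  x = 3: f ≡ 0 at y ∈ {3}; g ≡ 0 at y ∈ ∅; common: ∅.
  x = 4: f ≡ 0 at y ∈ {1}; g ≡ 0 at y ∈ ∅; common: ∅.
Collecting: common zeros = {(0, 4)}, so the count is 1.
Comparison with the Bézout bound: 1 ≤ 1 = deg(f)·deg(g), as expected for curves with no common component (the bound is attained).


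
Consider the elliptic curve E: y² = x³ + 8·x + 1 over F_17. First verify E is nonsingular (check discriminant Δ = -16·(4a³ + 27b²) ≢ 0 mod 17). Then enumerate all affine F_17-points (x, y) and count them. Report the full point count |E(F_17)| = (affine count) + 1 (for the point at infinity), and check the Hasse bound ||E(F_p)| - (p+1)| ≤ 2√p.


Affine points = {(0, 1), (0, 16), (2, 5), (2, 12), (3, 1), (3, 16), (5, 8), (5, 9), (7, 3), (7, 14), (8, 4), (8, 13), (11, 3), (11, 14), (14, 1), (14, 16), (16, 3), (16, 14)}; affine count = 18; |E(F_17)| = 19.

Discriminant check: Δ ∝ 4a³ + 27b² = 4·8³ + 27·1² = 4·512 + 27·1 ≡ 1 (mod 17). Nonzero ⇒ E is nonsingular.
For each x ∈ F_17, compute rhs = x³ + 8·x + 1 mod 17, then count y ∈ F_17 with y² ≡ rhs.
  x = 0: rhs = 1, matching y values: 1, 16 (2 points).
  x = 1: rhs = 10, matching y values: none (0 points).
  x = 2: rhs = 8, matching y values: 5, 12 (2 points).
  x = 3: rhs = 1, matching y values: 1, 16 (2 points).
  x = 4: rhs = 12, matching y values: none (0 points).
  x = 5: rhs = 13, matching y values: 8, 9 (2 points).
  x = 6: rhs = 10, matching y values: none (0 points).
  x = 7: rhs = 9, matching y values: 3, 14 (2 points).
  x = 8: rhs = 16, matching y values: 4, 13 (2 points).
  x = 9: rhs = 3, matching y values: none (0 points).
  x = 10: rhs = 10, matching y values: none (0 points).
  x = 11: rhs = 9, matching y values: 3, 14 (2 points).
  x = 12: rhs = 6, matching y values: none (0 points).
  x = 13: rhs = 7, matching y values: none (0 points).
  x = 14: rhs = 1, matching y values: 1, 16 (2 points).
  x = 15: rhs = 11, matching y values: none (0 points).
  x = 16: rhs = 9, matching y values: 3, 14 (2 points).
Total affine count: 18.
Full point count |E(F_17)| = 18 + 1 = 19.
Hasse bound: |19 − (17+1)| = |1| = 1 ≤ 2√17 ≈ 8.2462 ✓.


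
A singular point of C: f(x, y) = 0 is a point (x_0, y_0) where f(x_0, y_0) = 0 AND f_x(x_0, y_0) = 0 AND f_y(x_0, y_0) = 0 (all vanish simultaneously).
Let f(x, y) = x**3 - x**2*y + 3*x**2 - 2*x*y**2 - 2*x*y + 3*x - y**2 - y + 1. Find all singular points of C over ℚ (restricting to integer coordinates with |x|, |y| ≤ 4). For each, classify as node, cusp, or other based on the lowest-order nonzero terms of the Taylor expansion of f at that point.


Singular points: {(-1, 0)}; classification: cusp.

Compute partial derivatives:
  f_x = 3*x**2 - 2*x*y + 6*x - 2*y**2 - 2*y + 3.
  f_y = -x**2 - 4*x*y - 2*x - 2*y - 1.
Scan x_0 ∈ {−4, ..., 4}. For each x_0, f_y(x_0, y) is a polynomial in y; find its integer roots y ∈ {−4, ..., 4}, then test f_x and f at those candidates.
  x = -4: f_y(-4, y) = 14*y - 9; no integer root y with |y| ≤ 4.
  x = -3: f_y(-3, y) = 10*y - 4; no integer root y with |y| ≤ 4.
  x = -2: f_y(-2, y) = 6*y - 1; no integer root y with |y| ≤ 4.
  x = -1: f_y(-1, y) = 2*y; vanishes at y ∈ {0}. (-1, 0): f_x = 0, f = 0 — SINGULAR.
  x = 0: f_y(0, y) = -2*y - 1; no integer root y with |y| ≤ 4.
  x = 1: f_y(1, y) = -6*y - 4; no integer root y with |y| ≤ 4.
  x = 2: f_y(2, y) = -10*y - 9; no integer root y with |y| ≤ 4.
  x = 3: f_y(3, y) = -14*y - 16; no integer root y with |y| ≤ 4.
  x = 4: f_y(4, y) = -18*y - 25; no integer root y with |y| ≤ 4.
Only singular point on the grid: (-1, 0).
Classify: substitute x = -1 + u, y = 0 + v and expand: f = u**3 - u**2*v - 2*u*v**2 + v**2.
No constant or linear terms (consistent with a singular point). Quadratic part: v**2. Cubic part: u**3 - u**2*v - 2*u*v**2.
The quadratic part v**2 is a perfect square, so there is a single (double) tangent line v = 0, i.e. y = 0. Restricting the cubic part to that line (v = 0) leaves u**3 ≠ 0, so f is not divisible by v and the branch is v² ≈ -u**3 to lowest order — this is a cusp.
Classification: cusp.


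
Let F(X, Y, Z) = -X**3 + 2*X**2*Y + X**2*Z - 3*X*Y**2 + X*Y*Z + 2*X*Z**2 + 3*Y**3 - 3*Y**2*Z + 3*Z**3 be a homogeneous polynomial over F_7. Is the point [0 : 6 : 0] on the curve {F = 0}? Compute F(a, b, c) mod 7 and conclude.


F(0,6,0) ≡ 4 (mod 7); P is NOT on the curve.

Evaluate F(0, 6, 0) term-by-term (mod 7).
  -X**3 ↦ -1·0·1·1 = 0
  2*X**2*Y ↦ 2·0·6·1 = 0
  X**2*Z ↦ 1·0·1·0 = 0
  -3*X*Y**2 ↦ -3·0·36·1 = 0
  X*Y*Z ↦ 1·0·6·0 = 0
  2*X*Z**2 ↦ 2·0·1·0 = 0
  3*Y**3 ↦ 3·1·216·1 = 648
  -3*Y**2*Z ↦ -3·1·36·0 = 0
  3*Z**3 ↦ 3·1·1·0 = 0
Sum: F(0, 6, 0) = (0) + (0) + (0) + (0) + (0) + (0) + (648) + (0) + (0) = 648.
Reducing mod 7: 648 ≡ 4 (mod 7).
Since F(a, b, c) ≡ 4 ≠ 0 (mod 7), P does NOT lie on the curve.


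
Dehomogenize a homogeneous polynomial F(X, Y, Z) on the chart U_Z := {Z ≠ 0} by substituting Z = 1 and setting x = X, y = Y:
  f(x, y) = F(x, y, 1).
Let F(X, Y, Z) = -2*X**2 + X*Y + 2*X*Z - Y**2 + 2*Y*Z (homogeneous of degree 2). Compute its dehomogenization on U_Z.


f(x, y) = -2*x**2 + x*y + 2*x - y**2 + 2*y

On U_Z we set Z = 1. Each monomial c·X^i·Y^j·Z^k in F becomes c·x^i·y^j·1^k = c·x^i·y^j.
Substituting Z = 1: F(X, Y, 1) = -2*x**2 + x*y + 2*x - y**2 + 2*y.
Note: deg(f) ≤ deg(F) = 2; strict inequality happens when F is divisible by Z (lost terms).


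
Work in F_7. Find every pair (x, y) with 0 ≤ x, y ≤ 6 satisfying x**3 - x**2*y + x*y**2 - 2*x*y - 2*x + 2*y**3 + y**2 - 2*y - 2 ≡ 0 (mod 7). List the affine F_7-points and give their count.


Affine F_7-points: {(0, 2), (4, 1), (5, 1), (5, 4), (5, 6), (6, 1)}; count = 6.

For each of the 49 pairs (x, y) ∈ F_7², evaluate f(x, y) mod 7. Record the zeros.
  x = 0: [0↦5, 1↦6, 2↦0, 3↦6, 4↦1, 5↦4, 6↦6]  zeros at y ∈ {2}
  x = 1: [0↦4, 1↦3, 2↦4, 3↦5, 4↦4, 5↦6, 6↦2]  zeros at y ∈ ∅
  x = 2: [0↦2, 1↦4, 2↦3, 3↦4, 4↦5, 5↦4, 6↦6]  zeros at y ∈ ∅
  x = 3: [0↦5, 1↦1, 2↦3, 3↦2, 4↦3, 5↦4, 6↦3]  zeros at y ∈ ∅
  x = 4: [0↦5, 1↦0, 2↦3, 3↦5, 4↦4, 5↦5, 6↦6]  zeros at y ∈ {1}
  x = 5: [0↦1, 1↦0, 2↦2, 3↦5, 4↦0, 5↦6, 6↦0]  zeros at y ∈ {1, 4, 6}
  x = 6: [0↦6, 1↦0, 2↦6, 3↦1, 4↦4, 5↦6, 6↦5]  zeros at y ∈ {1}
Collecting zeros: affine points = {(0, 2), (4, 1), (5, 1), (5, 4), (5, 6), (6, 1)}.
Total count |C(F_7)_aff| = 6.


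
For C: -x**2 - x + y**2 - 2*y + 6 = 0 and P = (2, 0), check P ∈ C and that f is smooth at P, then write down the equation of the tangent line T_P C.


Tangent line at P: -5*x - 2*y + 10 = 0.

Step 1: f(2, 0) = 0, so P lies on C.
Step 2: partial derivatives
  f_x(x, y) = -2*x - 1, f_y(x, y) = 2*y - 2.
  f_x(P) = -5, f_y(P) = -2 (gradient nonzero, so P is smooth).
Step 3: tangent line at P: -5·(x − 2) + -2·(y − 0) = 0.
Expanding: -5*x - 2*y + 10 = 0.


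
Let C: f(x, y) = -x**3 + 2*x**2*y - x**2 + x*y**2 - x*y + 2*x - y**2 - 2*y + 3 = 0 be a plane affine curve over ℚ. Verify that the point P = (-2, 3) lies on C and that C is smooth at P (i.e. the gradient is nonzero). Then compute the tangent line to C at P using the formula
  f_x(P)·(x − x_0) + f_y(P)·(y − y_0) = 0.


Tangent line at P: -24*x - 10*y - 18 = 0.

Step 1: f(-2, 3) = 0, so P lies on C.
Step 2: partial derivatives
  f_x(x, y) = -3*x**2 + 4*x*y - 2*x + y**2 - y + 2, f_y(x, y) = 2*x**2 + 2*x*y - x - 2*y - 2.
  f_x(P) = -24, f_y(P) = -10 (gradient nonzero, so P is smooth).
Step 3: tangent line at P: -24·(x − -2) + -10·(y − 3) = 0.
Expanding: -24*x - 10*y - 18 = 0.


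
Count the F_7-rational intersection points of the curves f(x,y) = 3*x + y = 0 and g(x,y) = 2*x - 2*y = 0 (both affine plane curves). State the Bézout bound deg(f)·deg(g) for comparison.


Common zeros: {(0, 0)}; count = 1; Bézout bound = 1.

deg(f) = 1, deg(g) = 1, so Bézout bound = 1.
Scan x ∈ F_7. For each x, list the y ∈ F_7 with f(x, y) ≡ 0 and those with g(x, y) ≡ 0 (mod 7); the common zeros in that column are the intersection.
  x = 0: f ≡ 0 at y ∈ {0}; g ≡ 0 at y ∈ {0}; common: {0}.
  x = 1: f ≡ 0 at y ∈ {4}; g ≡ 0 at y ∈ {1}; common: ∅.
  x = 2: f ≡ 0 at y ∈ {1}; g ≡ 0 at y ∈ {2}; common: ∅.
  x = 3: f ≡ 0 at y ∈ {5}; g ≡ 0 at y ∈ {3}; common: ∅.
  x = 4: f ≡ 0 at y ∈ {2}; g ≡ 0 at y ∈ {4}; common: ∅.
  x = 5: f ≡ 0 at y ∈ {6}; g ≡ 0 at y ∈ {5}; common: ∅.
  x = 6: f ≡ 0 at y ∈ {3}; g ≡ 0 at y ∈ {6}; common: ∅.
Collecting: common zeros = {(0, 0)}, so the count is 1.
Comparison with the Bézout bound: 1 ≤ 1 = deg(f)·deg(g), as expected for curves with no common component (the bound is attained).


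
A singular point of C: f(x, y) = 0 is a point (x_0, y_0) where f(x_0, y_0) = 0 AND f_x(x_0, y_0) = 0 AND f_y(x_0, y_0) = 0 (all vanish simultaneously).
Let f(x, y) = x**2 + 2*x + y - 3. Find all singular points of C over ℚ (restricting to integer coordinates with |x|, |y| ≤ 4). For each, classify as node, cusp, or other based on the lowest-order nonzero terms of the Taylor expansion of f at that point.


No singular points in the scanned grid; C is smooth there.

Compute partial derivatives:
  f_x = 2*x + 2.
  f_y = 1.
f_y = 1 is a nonzero constant, so f_y never vanishes: no point (x, y) can satisfy f = f_x = f_y = 0. In particular no (x, y) ∈ {−4, ..., 4}² is singular; the curve is smooth.


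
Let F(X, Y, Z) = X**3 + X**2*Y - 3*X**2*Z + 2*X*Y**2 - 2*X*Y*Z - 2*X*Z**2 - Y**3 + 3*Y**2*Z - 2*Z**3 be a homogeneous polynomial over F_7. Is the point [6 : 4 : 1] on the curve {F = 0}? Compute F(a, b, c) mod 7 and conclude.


F(6,4,1) ≡ 2 (mod 7); P is NOT on the curve.

Evaluate F(6, 4, 1) term-by-term (mod 7).
  X**3 ↦ 1·216·1·1 = 216
  X**2*Y ↦ 1·36·4·1 = 144
  -3*X**2*Z ↦ -3·36·1·1 = -108
  2*X*Y**2 ↦ 2·6·16·1 = 192
  -2*X*Y*Z ↦ -2·6·4·1 = -48
  -2*X*Z**2 ↦ -2·6·1·1 = -12
  -Y**3 ↦ -1·1·64·1 = -64
  3*Y**2*Z ↦ 3·1·16·1 = 48
  -2*Z**3 ↦ -2·1·1·1 = -2
Sum: F(6, 4, 1) = (216) + (144) + (-108) + (192) + (-48) + (-12) + (-64) + (48) + (-2) = 366.
Reducing mod 7: 366 ≡ 2 (mod 7).
Since F(a, b, c) ≡ 2 ≠ 0 (mod 7), P does NOT lie on the curve.


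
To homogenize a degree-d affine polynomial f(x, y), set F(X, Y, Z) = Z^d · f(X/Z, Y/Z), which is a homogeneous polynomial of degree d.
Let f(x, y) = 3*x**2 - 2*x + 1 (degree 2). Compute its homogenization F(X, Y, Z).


F(X, Y, Z) = 3*X**2 - 2*X*Z + Z**2

deg(f) = 2.
Substitute x = X/Z, y = Y/Z into f, then multiply by Z^2.
  monomial 3·x^2·y^0 ↦ 3·X^2·Y^0·Z^0.
  monomial -2·x^1·y^0 ↦ -2·X^1·Y^0·Z^1.
  monomial 1·x^0·y^0 ↦ 1·X^0·Y^0·Z^2.
Collecting: F(X, Y, Z) = 3*X**2 - 2*X*Z + Z**2.


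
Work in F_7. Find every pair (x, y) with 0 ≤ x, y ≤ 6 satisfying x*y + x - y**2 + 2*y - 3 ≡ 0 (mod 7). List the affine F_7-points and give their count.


Affine F_7-points: {(1, 1), (1, 2), (3, 0), (3, 5), (5, 3), (5, 4)}; count = 6.

For each of the 49 pairs (x, y) ∈ F_7², evaluate f(x, y) mod 7. Record the zeros.
  x = 0: [0↦4, 1↦5, 2↦4, 3↦1, 4↦3, 5↦3, 6↦1]  zeros at y ∈ ∅
  x = 1: [0↦5, 1↦0, 2↦0, 3↦5, 4↦1, 5↦2, 6↦1]  zeros at y ∈ {1, 2}
  x = 2: [0↦6, 1↦2, 2↦3, 3↦2, 4↦6, 5↦1, 6↦1]  zeros at y ∈ ∅
  x = 3: [0↦0, 1↦4, 2↦6, 3↦6, 4↦4, 5↦0, 6↦1]  zeros at y ∈ {0, 5}
  x = 4: [0↦1, 1↦6, 2↦2, 3↦3, 4↦2, 5↦6, 6↦1]  zeros at y ∈ ∅
  x = 5: [0↦2, 1↦1, 2↦5, 3↦0, 4↦0, 5↦5, 6↦1]  zeros at y ∈ {3, 4}
  x = 6: [0↦3, 1↦3, 2↦1, 3↦4, 4↦5, 5↦4, 6↦1]  zeros at y ∈ ∅
Collecting zeros: affine points = {(1, 1), (1, 2), (3, 0), (3, 5), (5, 3), (5, 4)}.
Total count |C(F_7)_aff| = 6.


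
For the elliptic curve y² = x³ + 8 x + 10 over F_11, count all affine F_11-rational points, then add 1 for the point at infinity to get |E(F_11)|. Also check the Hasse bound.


Affine points = {(2, 1), (2, 10), (8, 5), (8, 6), (10, 1), (10, 10)}; affine count = 6; |E(F_11)| = 7.

Discriminant check: Δ ∝ 4a³ + 27b² = 4·8³ + 27·10² = 4·512 + 27·100 ≡ 7 (mod 11). Nonzero ⇒ E is nonsingular.
For each x ∈ F_11, compute rhs = x³ + 8·x + 10 mod 11, then count y ∈ F_11 with y² ≡ rhs.
  x = 0: rhs = 10, matching y values: none (0 points).
  x = 1: rhs = 8, matching y values: none (0 points).
  x = 2: rhs = 1, matching y values: 1, 10 (2 points).
  x = 3: rhs = 6, matching y values: none (0 points).
  x = 4: rhs = 7, matching y values: none (0 points).
  x = 5: rhs = 10, matching y values: none (0 points).
  x = 6: rhs = 10, matching y values: none (0 points).
  x = 7: rhs = 2, matching y values: none (0 points).
  x = 8: rhs = 3, matching y values: 5, 6 (2 points).
  x = 9: rhs = 8, matching y values: none (0 points).
  x = 10: rhs = 1, matching y values: 1, 10 (2 points).
Total affine count: 6.
Full point count |E(F_11)| = 6 + 1 = 7.
Hasse bound: |7 − (11+1)| = |-5| = 5 ≤ 2√11 ≈ 6.6332 ✓.


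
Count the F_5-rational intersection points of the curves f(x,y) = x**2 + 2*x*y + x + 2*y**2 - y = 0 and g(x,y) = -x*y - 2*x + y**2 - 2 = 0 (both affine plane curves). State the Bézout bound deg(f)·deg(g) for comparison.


Common zeros: {(3, 2), (4, 0), (4, 4)}; count = 3; Bézout bound = 4.

deg(f) = 2, deg(g) = 2, so Bézout bound = 4.
Scan x ∈ F_5. For each x, list the y ∈ F_5 with f(x, y) ≡ 0 and those with g(x, y) ≡ 0 (mod 5); the common zeros in that column are the intersection.
  x = 0: f ≡ 0 at y ∈ {0, 3}; g ≡ 0 at y ∈ ∅; common: ∅.
  x = 1: f ≡ 0 at y ∈ {1}; g ≡ 0 at y ∈ ∅; common: ∅.
  x = 2: f ≡ 0 at y ∈ {2, 4}; g ≡ 0 at y ∈ ∅; common: ∅.
  x = 3: f ≡ 0 at y ∈ {2, 3}; g ≡ 0 at y ∈ {1, 2}; common: {2}.
  x = 4: f ≡ 0 at y ∈ {0, 4}; g ≡ 0 at y ∈ {0, 4}; common: {0, 4}.
Collecting: common zeros = {(3, 2), (4, 0), (4, 4)}, so the count is 3.
Comparison with the Bézout bound: 3 ≤ 4 = deg(f)·deg(g), as expected for curves with no common component (the affine F_5-count falls short of the bound because intersections may lie at infinity, over extension fields, or carry multiplicity).


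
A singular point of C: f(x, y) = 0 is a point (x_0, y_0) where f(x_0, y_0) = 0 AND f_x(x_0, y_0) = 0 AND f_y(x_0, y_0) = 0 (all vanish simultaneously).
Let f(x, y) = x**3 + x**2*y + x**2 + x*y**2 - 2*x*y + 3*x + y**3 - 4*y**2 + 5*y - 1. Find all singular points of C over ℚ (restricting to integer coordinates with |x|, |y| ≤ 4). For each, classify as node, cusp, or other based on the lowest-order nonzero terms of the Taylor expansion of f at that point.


Singular points: {(-1, 2)}; classification: cusp.

Compute partial derivatives:
  f_x = 3*x**2 + 2*x*y + 2*x + y**2 - 2*y + 3.
  f_y = x**2 + 2*x*y - 2*x + 3*y**2 - 8*y + 5.
Scan x_0 ∈ {−4, ..., 4}. For each x_0, f_y(x_0, y) is a polynomial in y; find its integer roots y ∈ {−4, ..., 4}, then test f_x and f at those candidates.
  x = -4: f_y(-4, y) = 3*y**2 - 16*y + 29; no integer root y with |y| ≤ 4.
  x = -3: f_y(-3, y) = 3*y**2 - 14*y + 20; no integer root y with |y| ≤ 4.
  x = -2: f_y(-2, y) = 3*y**2 - 12*y + 13; no integer root y with |y| ≤ 4.
  x = -1: f_y(-1, y) = 3*y**2 - 10*y + 8; vanishes at y ∈ {2}. (-1, 2): f_x = 0, f = 0 — SINGULAR.
  x = 0: f_y(0, y) = 3*y**2 - 8*y + 5; vanishes at y ∈ {1}. (0, 1): f_x = 2 ≠ 0.
  x = 1: f_y(1, y) = 3*y**2 - 6*y + 4; no integer root y with |y| ≤ 4.
  x = 2: f_y(2, y) = 3*y**2 - 4*y + 5; no integer root y with |y| ≤ 4.
  x = 3: f_y(3, y) = 3*y**2 - 2*y + 8; no integer root y with |y| ≤ 4.
  x = 4: f_y(4, y) = 3*y**2 + 13; no integer root y with |y| ≤ 4.
Only singular point on the grid: (-1, 2).
Classify: substitute x = -1 + u, y = 2 + v and expand: f = u**3 + u**2*v + u*v**2 + v**3 + v**2.
No constant or linear terms (consistent with a singular point). Quadratic part: v**2. Cubic part: u**3 + u**2*v + u*v**2 + v**3.
The quadratic part v**2 is a perfect square, so there is a single (double) tangent line v = 0, i.e. y = 2. Restricting the cubic part to that line (v = 0) leaves u**3 ≠ 0, so f is not divisible by v and the branch is v² ≈ -u**3 to lowest order — this is a cusp.
Classification: cusp.


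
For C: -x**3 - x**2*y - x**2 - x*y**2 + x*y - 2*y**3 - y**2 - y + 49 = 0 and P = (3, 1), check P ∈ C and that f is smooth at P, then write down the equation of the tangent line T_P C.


Tangent line at P: -39*x - 21*y + 138 = 0.

Step 1: f(3, 1) = 0, so P lies on C.
Step 2: partial derivatives
  f_x(x, y) = -3*x**2 - 2*x*y - 2*x - y**2 + y, f_y(x, y) = -x**2 - 2*x*y + x - 6*y**2 - 2*y - 1.
  f_x(P) = -39, f_y(P) = -21 (gradient nonzero, so P is smooth).
Step 3: tangent line at P: -39·(x − 3) + -21·(y − 1) = 0.
Expanding: -39*x - 21*y + 138 = 0.


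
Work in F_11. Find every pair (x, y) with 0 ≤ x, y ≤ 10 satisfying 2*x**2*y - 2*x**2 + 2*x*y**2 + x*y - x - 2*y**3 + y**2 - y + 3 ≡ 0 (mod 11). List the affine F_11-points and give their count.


Affine F_11-points: {(0, 2), (1, 0), (1, 2), (1, 5), (2, 3), (2, 7), (2, 9), (4, 0), (4, 3), (4, 7), (5, 1), (6, 5), (8, 9)}; count = 13.

For each of the 121 pairs (x, y) ∈ F_11², evaluate f(x, y) mod 11. Record the zeros.
  x = 0: [0↦3, 1↦1, 2↦0, 3↦10, 4↦8, 5↦4, 6↦8, 7↦8, 8↦3, 9↦3, 10↦7]  zeros at y ∈ {2}
  x = 1: [0↦0, 1↦3, 2↦0, 3↦1, 4↦5, 5↦0, 6↦7, 7↦3, 8↦9, 9↦2, 10↦3]  zeros at y ∈ {0, 2, 5}
  x = 2: [0↦4, 1↦5, 2↦4, 3↦0, 4↦3, 5↦1, 6↦4, 7↦0, 8↦10, 9↦0, 10↦2]  zeros at y ∈ {3, 7, 9}
  x = 3: [0↦4, 1↦7, 2↦1, 3↦7, 4↦2, 5↦7, 6↦10, 7↦10, 8↦6, 9↦8, 10↦4]  zeros at y ∈ ∅
  x = 4: [0↦0, 1↦9, 2↦2, 3↦0, 4↦2, 5↦7, 6↦3, 7↦0, 8↦8, 9↦4, 10↦9]  zeros at y ∈ {0, 3, 7}
  x = 5: [0↦3, 1↦0, 2↦7, 3↦1, 4↦3, 5↦1, 6↦5, 7↦3, 8↦5, 9↦10, 10↦6]  zeros at y ∈ {1}
  x = 6: [0↦2, 1↦2, 2↦5, 3↦10, 4↦5, 5↦0, 6↦5, 7↦8, 8↦8, 9↦4, 10↦6]  zeros at y ∈ {5}
  x = 7: [0↦8, 1↦4, 2↦7, 3↦5, 4↦8, 5↦4, 6↦3, 7↦4, 8↦6, 9↦8, 10↦9]  zeros at y ∈ ∅
  x = 8: [0↦10, 1↦6, 2↦2, 3↦8, 4↦1, 5↦2, 6↦10, 7↦2, 8↦10, 9↦0, 10↦4]  zeros at y ∈ {9}
  x = 9: [0↦8, 1↦8, 2↦1, 3↦8, 4↦6, 5↦5, 6↦4, 7↦2, 8↦9, 9↦2, 10↦2]  zeros at y ∈ ∅
  x = 10: [0↦2, 1↦10, 2↦4, 3↦5, 4↦1, 5↦2, 6↦7, 7↦4, 8↦3, 9↦3, 10↦3]  zeros at y ∈ ∅
Collecting zeros: affine points = {(0, 2), (1, 0), (1, 2), (1, 5), (2, 3), (2, 7), (2, 9), (4, 0), (4, 3), (4, 7), (5, 1), (6, 5), (8, 9)}.
Total count |C(F_11)_aff| = 13.


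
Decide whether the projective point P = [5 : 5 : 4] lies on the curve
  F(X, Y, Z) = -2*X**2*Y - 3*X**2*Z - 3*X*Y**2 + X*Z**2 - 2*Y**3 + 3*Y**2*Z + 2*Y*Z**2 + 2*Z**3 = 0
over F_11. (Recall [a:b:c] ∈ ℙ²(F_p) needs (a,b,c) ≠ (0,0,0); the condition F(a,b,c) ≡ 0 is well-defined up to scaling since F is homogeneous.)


F(5,5,4) ≡ 10 (mod 11); P is NOT on the curve.

Evaluate F(5, 5, 4) term-by-term (mod 11).
  -2*X**2*Y ↦ -2·25·5·1 = -250
  -3*X**2*Z ↦ -3·25·1·4 = -300
  -3*X*Y**2 ↦ -3·5·25·1 = -375
  X*Z**2 ↦ 1·5·1·16 = 80
  -2*Y**3 ↦ -2·1·125·1 = -250
  3*Y**2*Z ↦ 3·1·25·4 = 300
  2*Y*Z**2 ↦ 2·1·5·16 = 160
  2*Z**3 ↦ 2·1·1·64 = 128
Sum: F(5, 5, 4) = (-250) + (-300) + (-375) + (80) + (-250) + (300) + (160) + (128) = -507.
Reducing mod 11: -507 ≡ 10 (mod 11).
Since F(a, b, c) ≡ 10 ≠ 0 (mod 11), P does NOT lie on the curve.


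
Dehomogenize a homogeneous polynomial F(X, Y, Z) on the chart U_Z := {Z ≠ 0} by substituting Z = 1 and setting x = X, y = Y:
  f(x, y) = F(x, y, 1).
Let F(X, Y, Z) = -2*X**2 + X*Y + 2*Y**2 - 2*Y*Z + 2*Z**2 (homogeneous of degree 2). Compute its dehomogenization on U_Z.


f(x, y) = -2*x**2 + x*y + 2*y**2 - 2*y + 2

On U_Z we set Z = 1. Each monomial c·X^i·Y^j·Z^k in F becomes c·x^i·y^j·1^k = c·x^i·y^j.
Substituting Z = 1: F(X, Y, 1) = -2*x**2 + x*y + 2*y**2 - 2*y + 2.
Note: deg(f) ≤ deg(F) = 2; strict inequality happens when F is divisible by Z (lost terms).


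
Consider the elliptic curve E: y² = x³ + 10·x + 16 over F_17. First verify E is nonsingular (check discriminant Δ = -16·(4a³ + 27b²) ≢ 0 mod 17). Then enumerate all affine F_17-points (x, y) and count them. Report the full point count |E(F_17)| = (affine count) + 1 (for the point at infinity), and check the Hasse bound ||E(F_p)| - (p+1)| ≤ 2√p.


Affine points = {(0, 4), (0, 13), (4, 1), (4, 16), (5, 2), (5, 15), (7, 2), (7, 15), (8, 8), (8, 9), (9, 6), (9, 11)}; affine count = 12; |E(F_17)| = 13.

Discriminant check: Δ ∝ 4a³ + 27b² = 4·10³ + 27·16² = 4·1000 + 27·256 ≡ 15 (mod 17). Nonzero ⇒ E is nonsingular.
For each x ∈ F_17, compute rhs = x³ + 10·x + 16 mod 17, then count y ∈ F_17 with y² ≡ rhs.
  x = 0: rhs = 16, matching y values: 4, 13 (2 points).
  x = 1: rhs = 10, matching y values: none (0 points).
  x = 2: rhs = 10, matching y values: none (0 points).
  x = 3: rhs = 5, matching y values: none (0 points).
  x = 4: rhs = 1, matching y values: 1, 16 (2 points).
  x = 5: rhs = 4, matching y values: 2, 15 (2 points).
  x = 6: rhs = 3, matching y values: none (0 points).
  x = 7: rhs = 4, matching y values: 2, 15 (2 points).
  x = 8: rhs = 13, matching y values: 8, 9 (2 points).
  x = 9: rhs = 2, matching y values: 6, 11 (2 points).
  x = 10: rhs = 11, matching y values: none (0 points).
  x = 11: rhs = 12, matching y values: none (0 points).
  x = 12: rhs = 11, matching y values: none (0 points).
  x = 13: rhs = 14, matching y values: none (0 points).
  x = 14: rhs = 10, matching y values: none (0 points).
  x = 15: rhs = 5, matching y values: none (0 points).
  x = 16: rhs = 5, matching y values: none (0 points).
Total affine count: 12.
Full point count |E(F_17)| = 12 + 1 = 13.
Hasse bound: |13 − (17+1)| = |-5| = 5 ≤ 2√17 ≈ 8.2462 ✓.


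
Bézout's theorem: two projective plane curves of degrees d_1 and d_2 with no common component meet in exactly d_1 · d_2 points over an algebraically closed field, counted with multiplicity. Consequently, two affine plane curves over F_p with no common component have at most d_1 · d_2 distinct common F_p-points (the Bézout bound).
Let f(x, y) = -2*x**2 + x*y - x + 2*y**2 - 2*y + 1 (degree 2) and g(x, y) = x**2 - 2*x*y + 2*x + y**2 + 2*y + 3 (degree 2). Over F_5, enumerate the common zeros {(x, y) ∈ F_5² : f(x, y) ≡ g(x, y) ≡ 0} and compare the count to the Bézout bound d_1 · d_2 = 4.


Common zeros: ∅; count = 0; Bézout bound = 4.

deg(f) = 2, deg(g) = 2, so Bézout bound = 4.
Scan x ∈ F_5. For each x, list the y ∈ F_5 with f(x, y) ≡ 0 and those with g(x, y) ≡ 0 (mod 5); the common zeros in that column are the intersection.
  x = 0: f ≡ 0 at y ∈ {2, 4}; g ≡ 0 at y ∈ ∅; common: ∅.
  x = 1: f ≡ 0 at y ∈ ∅; g ≡ 0 at y ∈ {2, 3}; common: ∅.
  x = 2: f ≡ 0 at y ∈ ∅; g ≡ 0 at y ∈ {1}; common: ∅.
  x = 3: f ≡ 0 at y ∈ {0, 2}; g ≡ 0 at y ∈ {1, 3}; common: ∅.
  x = 4: f ≡ 0 at y ∈ {0, 4}; g ≡ 0 at y ∈ ∅; common: ∅.
Collecting: common zeros = ∅, so the count is 0.
Comparison with the Bézout bound: 0 ≤ 4 = deg(f)·deg(g), as expected for curves with no common component (the affine F_5-count falls short of the bound because intersections may lie at infinity, over extension fields, or carry multiplicity).


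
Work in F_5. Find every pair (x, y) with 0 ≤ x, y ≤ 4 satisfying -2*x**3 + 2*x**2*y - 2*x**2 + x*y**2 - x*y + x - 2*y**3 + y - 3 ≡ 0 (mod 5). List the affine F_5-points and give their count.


Affine F_5-points: {(1, 1), (1, 3), (1, 4), (2, 0), (2, 3), (3, 1), (4, 3)}; count = 7.

For each of the 25 pairs (x, y) ∈ F_5², evaluate f(x, y) mod 5. Record the zeros.
  x = 0: [0↦2, 1↦1, 2↦3, 3↦1, 4↦3]  zeros at y ∈ ∅
  x = 1: [0↦4, 1↦0, 2↦1, 3↦0, 4↦0]  zeros at y ∈ {1, 3, 4}
  x = 2: [0↦0, 1↦2, 2↦1, 3↦0, 4↦2]  zeros at y ∈ {0, 3}
  x = 3: [0↦3, 1↦0, 2↦1, 3↦4, 4↦2]  zeros at y ∈ {1}
  x = 4: [0↦1, 1↦2, 2↦4, 3↦0, 4↦3]  zeros at y ∈ {3}
Collecting zeros: affine points = {(1, 1), (1, 3), (1, 4), (2, 0), (2, 3), (3, 1), (4, 3)}.
Total count |C(F_5)_aff| = 7.


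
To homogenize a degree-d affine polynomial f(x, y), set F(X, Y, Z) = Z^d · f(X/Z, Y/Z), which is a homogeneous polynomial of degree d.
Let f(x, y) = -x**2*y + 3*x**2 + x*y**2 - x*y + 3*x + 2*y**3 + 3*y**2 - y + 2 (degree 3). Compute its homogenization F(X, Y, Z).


F(X, Y, Z) = -X**2*Y + 3*X**2*Z + X*Y**2 - X*Y*Z + 3*X*Z**2 + 2*Y**3 + 3*Y**2*Z - Y*Z**2 + 2*Z**3

deg(f) = 3.
Substitute x = X/Z, y = Y/Z into f, then multiply by Z^3.
  monomial -1·x^2·y^1 ↦ -1·X^2·Y^1·Z^0.
  monomial 3·x^2·y^0 ↦ 3·X^2·Y^0·Z^1.
  monomial 1·x^1·y^2 ↦ 1·X^1·Y^2·Z^0.
  monomial -1·x^1·y^1 ↦ -1·X^1·Y^1·Z^1.
  monomial 3·x^1·y^0 ↦ 3·X^1·Y^0·Z^2.
  monomial 2·x^0·y^3 ↦ 2·X^0·Y^3·Z^0.
  monomial 3·x^0·y^2 ↦ 3·X^0·Y^2·Z^1.
  monomial -1·x^0·y^1 ↦ -1·X^0·Y^1·Z^2.
  monomial 2·x^0·y^0 ↦ 2·X^0·Y^0·Z^3.
Collecting: F(X, Y, Z) = -X**2*Y + 3*X**2*Z + X*Y**2 - X*Y*Z + 3*X*Z**2 + 2*Y**3 + 3*Y**2*Z - Y*Z**2 + 2*Z**3.


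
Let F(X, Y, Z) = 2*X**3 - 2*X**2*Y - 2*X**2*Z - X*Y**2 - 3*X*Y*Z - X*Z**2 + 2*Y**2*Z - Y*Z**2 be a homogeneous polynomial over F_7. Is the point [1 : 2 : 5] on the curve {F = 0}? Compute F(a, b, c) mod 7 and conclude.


F(1,2,5) ≡ 3 (mod 7); P is NOT on the curve.

Evaluate F(1, 2, 5) term-by-term (mod 7).
  2*X**3 ↦ 2·1·1·1 = 2
  -2*X**2*Y ↦ -2·1·2·1 = -4
  -2*X**2*Z ↦ -2·1·1·5 = -10
  -X*Y**2 ↦ -1·1·4·1 = -4
  -3*X*Y*Z ↦ -3·1·2·5 = -30
  -X*Z**2 ↦ -1·1·1·25 = -25
  2*Y**2*Z ↦ 2·1·4·5 = 40
  -Y*Z**2 ↦ -1·1·2·25 = -50
Sum: F(1, 2, 5) = (2) + (-4) + (-10) + (-4) + (-30) + (-25) + (40) + (-50) = -81.
Reducing mod 7: -81 ≡ 3 (mod 7).
Since F(a, b, c) ≡ 3 ≠ 0 (mod 7), P does NOT lie on the curve.


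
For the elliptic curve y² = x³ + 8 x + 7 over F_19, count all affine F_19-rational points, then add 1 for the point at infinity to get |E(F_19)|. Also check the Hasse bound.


Affine points = {(0, 8), (0, 11), (1, 4), (1, 15), (3, 1), (3, 18), (5, 1), (5, 18), (6, 9), (6, 10), (7, 8), (7, 11), (10, 2), (10, 17), (11, 1), (11, 18), (12, 8), (12, 11), (13, 3), (13, 16), (15, 5), (15, 14), (18, 6), (18, 13)}; affine count = 24; |E(F_19)| = 25.

Discriminant check: Δ ∝ 4a³ + 27b² = 4·8³ + 27·7² = 4·512 + 27·49 ≡ 8 (mod 19). Nonzero ⇒ E is nonsingular.
For each x ∈ F_19, compute rhs = x³ + 8·x + 7 mod 19, then count y ∈ F_19 with y² ≡ rhs.
  x = 0: rhs = 7, matching y values: 8, 11 (2 points).
  x = 1: rhs = 16, matching y values: 4, 15 (2 points).
  x = 2: rhs = 12, matching y values: none (0 points).
  x = 3: rhs = 1, matching y values: 1, 18 (2 points).
  x = 4: rhs = 8, matching y values: none (0 points).
  x = 5: rhs = 1, matching y values: 1, 18 (2 points).
  x = 6: rhs = 5, matching y values: 9, 10 (2 points).
  x = 7: rhs = 7, matching y values: 8, 11 (2 points).
  x = 8: rhs = 13, matching y values: none (0 points).
  x = 9: rhs = 10, matching y values: none (0 points).
  x = 10: rhs = 4, matching y values: 2, 17 (2 points).
  x = 11: rhs = 1, matching y values: 1, 18 (2 points).
  x = 12: rhs = 7, matching y values: 8, 11 (2 points).
  x = 13: rhs = 9, matching y values: 3, 16 (2 points).
  x = 14: rhs = 13, matching y values: none (0 points).
  x = 15: rhs = 6, matching y values: 5, 14 (2 points).
  x = 16: rhs = 13, matching y values: none (0 points).
  x = 17: rhs = 2, matching y values: none (0 points).
  x = 18: rhs = 17, matching y values: 6, 13 (2 points).
Total affine count: 24.
Full point count |E(F_19)| = 24 + 1 = 25.
Hasse bound: |25 − (19+1)| = |5| = 5 ≤ 2√19 ≈ 8.7178 ✓.


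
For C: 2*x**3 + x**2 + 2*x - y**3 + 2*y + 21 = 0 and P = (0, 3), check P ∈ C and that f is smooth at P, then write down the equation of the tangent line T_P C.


Tangent line at P: 2*x - 25*y + 75 = 0.

Step 1: f(0, 3) = 0, so P lies on C.
Step 2: partial derivatives
  f_x(x, y) = 6*x**2 + 2*x + 2, f_y(x, y) = 2 - 3*y**2.
  f_x(P) = 2, f_y(P) = -25 (gradient nonzero, so P is smooth).
Step 3: tangent line at P: 2·(x − 0) + -25·(y − 3) = 0.
Expanding: 2*x - 25*y + 75 = 0.


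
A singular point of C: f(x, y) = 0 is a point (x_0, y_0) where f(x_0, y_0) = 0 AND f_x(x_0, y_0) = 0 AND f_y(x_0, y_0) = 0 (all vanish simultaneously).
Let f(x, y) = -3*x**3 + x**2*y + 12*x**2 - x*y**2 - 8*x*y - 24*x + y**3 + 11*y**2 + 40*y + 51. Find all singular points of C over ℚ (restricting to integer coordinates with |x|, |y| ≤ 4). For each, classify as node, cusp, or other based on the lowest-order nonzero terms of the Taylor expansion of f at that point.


Singular points: {(1, -3)}; classification: cusp.

Compute partial derivatives:
  f_x = -9*x**2 + 2*x*y + 24*x - y**2 - 8*y - 24.
  f_y = x**2 - 2*x*y - 8*x + 3*y**2 + 22*y + 40.
Scan x_0 ∈ {−4, ..., 4}. For each x_0, f_y(x_0, y) is a polynomial in y; find its integer roots y ∈ {−4, ..., 4}, then test f_x and f at those candidates.
  x = -4: f_y(-4, y) = 3*y**2 + 30*y + 88; no integer root y with |y| ≤ 4.
  x = -3: f_y(-3, y) = 3*y**2 + 28*y + 73; no integer root y with |y| ≤ 4.
  x = -2: f_y(-2, y) = 3*y**2 + 26*y + 60; no integer root y with |y| ≤ 4.
  x = -1: f_y(-1, y) = 3*y**2 + 24*y + 49; no integer root y with |y| ≤ 4.
  x = 0: f_y(0, y) = 3*y**2 + 22*y + 40; vanishes at y ∈ {-4}. (0, -4): f_x = -8 ≠ 0.
  x = 1: f_y(1, y) = 3*y**2 + 20*y + 33; vanishes at y ∈ {-3}. (1, -3): f_x = 0, f = 0 — SINGULAR.
  x = 2: f_y(2, y) = 3*y**2 + 18*y + 28; no integer root y with |y| ≤ 4.
  x = 3: f_y(3, y) = 3*y**2 + 16*y + 25; no integer root y with |y| ≤ 4.
  x = 4: f_y(4, y) = 3*y**2 + 14*y + 24; no integer root y with |y| ≤ 4.
Only singular point on the grid: (1, -3).
Classify: substitute x = 1 + u, y = -3 + v and expand: f = -3*u**3 + u**2*v - u*v**2 + v**3 + v**2.
No constant or linear terms (consistent with a singular point). Quadratic part: v**2. Cubic part: -3*u**3 + u**2*v - u*v**2 + v**3.
The quadratic part v**2 is a perfect square, so there is a single (double) tangent line v = 0, i.e. y = -3. Restricting the cubic part to that line (v = 0) leaves -3*u**3 ≠ 0, so f is not divisible by v and the branch is v² ≈ 3*u**3 to lowest order — this is a cusp.
Classification: cusp.


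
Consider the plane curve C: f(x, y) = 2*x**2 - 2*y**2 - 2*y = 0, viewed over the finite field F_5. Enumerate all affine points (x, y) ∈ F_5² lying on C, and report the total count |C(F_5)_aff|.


Affine F_5-points: {(0, 0), (0, 4), (1, 2), (4, 2)}; count = 4.

For each of the 25 pairs (x, y) ∈ F_5², evaluate f(x, y) mod 5. Record the zeros.
  x = 0: [0↦0, 1↦1, 2↦3, 3↦1, 4↦0]  zeros at y ∈ {0, 4}
  x = 1: [0↦2, 1↦3, 2↦0, 3↦3, 4↦2]  zeros at y ∈ {2}
  x = 2: [0↦3, 1↦4, 2↦1, 3↦4, 4↦3]  zeros at y ∈ ∅
  x = 3: [0↦3, 1↦4, 2↦1, 3↦4, 4↦3]  zeros at y ∈ ∅
  x = 4: [0↦2, 1↦3, 2↦0, 3↦3, 4↦2]  zeros at y ∈ {2}
Collecting zeros: affine points = {(0, 0), (0, 4), (1, 2), (4, 2)}.
Total count |C(F_5)_aff| = 4.


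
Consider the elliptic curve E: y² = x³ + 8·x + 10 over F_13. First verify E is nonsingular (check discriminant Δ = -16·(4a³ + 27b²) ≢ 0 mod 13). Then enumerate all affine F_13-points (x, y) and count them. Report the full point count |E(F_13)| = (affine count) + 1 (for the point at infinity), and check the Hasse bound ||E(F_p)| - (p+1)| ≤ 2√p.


Affine points = {(0, 6), (0, 7), (3, 3), (3, 10), (6, 1), (6, 12), (8, 1), (8, 12), (11, 5), (11, 8), (12, 1), (12, 12)}; affine count = 12; |E(F_13)| = 13.

Discriminant check: Δ ∝ 4a³ + 27b² = 4·8³ + 27·10² = 4·512 + 27·100 ≡ 3 (mod 13). Nonzero ⇒ E is nonsingular.
For each x ∈ F_13, compute rhs = x³ + 8·x + 10 mod 13, then count y ∈ F_13 with y² ≡ rhs.
  x = 0: rhs = 10, matching y values: 6, 7 (2 points).
  x = 1: rhs = 6, matching y values: none (0 points).
  x = 2: rhs = 8, matching y values: none (0 points).
  x = 3: rhs = 9, matching y values: 3, 10 (2 points).
  x = 4: rhs = 2, matching y values: none (0 points).
  x = 5: rhs = 6, matching y values: none (0 points).
  x = 6: rhs = 1, matching y values: 1, 12 (2 points).
  x = 7: rhs = 6, matching y values: none (0 points).
  x = 8: rhs = 1, matching y values: 1, 12 (2 points).
  x = 9: rhs = 5, matching y values: none (0 points).
  x = 10: rhs = 11, matching y values: none (0 points).
  x = 11: rhs = 12, matching y values: 5, 8 (2 points).
  x = 12: rhs = 1, matching y values: 1, 12 (2 points).
Total affine count: 12.
Full point count |E(F_13)| = 12 + 1 = 13.
Hasse bound: |13 − (13+1)| = |-1| = 1 ≤ 2√13 ≈ 7.2111 ✓.


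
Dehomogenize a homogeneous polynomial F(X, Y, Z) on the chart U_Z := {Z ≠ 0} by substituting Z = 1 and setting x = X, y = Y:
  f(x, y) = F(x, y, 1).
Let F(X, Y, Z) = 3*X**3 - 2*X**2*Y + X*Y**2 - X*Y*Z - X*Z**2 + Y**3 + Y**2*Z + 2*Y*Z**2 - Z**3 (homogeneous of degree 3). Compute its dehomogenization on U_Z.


f(x, y) = 3*x**3 - 2*x**2*y + x*y**2 - x*y - x + y**3 + y**2 + 2*y - 1

On U_Z we set Z = 1. Each monomial c·X^i·Y^j·Z^k in F becomes c·x^i·y^j·1^k = c·x^i·y^j.
Substituting Z = 1: F(X, Y, 1) = 3*x**3 - 2*x**2*y + x*y**2 - x*y - x + y**3 + y**2 + 2*y - 1.
Note: deg(f) ≤ deg(F) = 3; strict inequality happens when F is divisible by Z (lost terms).
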